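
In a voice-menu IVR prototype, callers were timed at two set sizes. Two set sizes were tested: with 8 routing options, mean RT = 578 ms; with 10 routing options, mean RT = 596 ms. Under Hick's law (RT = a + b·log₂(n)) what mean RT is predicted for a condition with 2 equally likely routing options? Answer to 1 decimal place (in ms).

466.2 ms

Solve the two-equation system in a and b:
  b = (596 − 578) / (log₂ 10 − log₂ 8) = 18 / (3.3219 − 3) = 55.913 ms/bit
  a = 578 − 55.913 × 3 = 410.261 ms
Then RT(2) = 410.261 + 55.913 × log₂ 2 = 410.261 + 55.913 × 1 ≈ 466.174 ms.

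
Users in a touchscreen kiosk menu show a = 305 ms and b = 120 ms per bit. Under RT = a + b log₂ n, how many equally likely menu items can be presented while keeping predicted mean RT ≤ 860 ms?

24

Information budget: (860 − 305)/120 = 4.6250 bits, so n ≤ 2^4.6250 = 24.675 → at most 24.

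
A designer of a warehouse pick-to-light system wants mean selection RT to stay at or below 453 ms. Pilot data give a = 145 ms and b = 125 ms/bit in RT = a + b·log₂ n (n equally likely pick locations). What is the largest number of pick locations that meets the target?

5

Information budget: (453 − 145)/125 = 2.4640 bits, so n ≤ 2^2.4640 = 5.517 → at most 5.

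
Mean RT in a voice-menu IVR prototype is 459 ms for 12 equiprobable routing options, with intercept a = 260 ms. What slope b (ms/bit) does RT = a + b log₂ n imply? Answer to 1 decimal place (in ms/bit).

55.5 ms/bit

12 alternatives carry log₂ 12 = 3.5850 bits; the choice cost is 459 − 260 = 199 ms, so b = 199/3.5850 = 55.510 ms/bit.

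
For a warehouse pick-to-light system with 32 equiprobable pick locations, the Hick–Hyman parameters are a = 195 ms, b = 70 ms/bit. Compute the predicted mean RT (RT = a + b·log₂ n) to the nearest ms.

log₂(32) = 5 bits, so RT = 195 + 70 × 5 ≈ 545.000 ms.

545 ms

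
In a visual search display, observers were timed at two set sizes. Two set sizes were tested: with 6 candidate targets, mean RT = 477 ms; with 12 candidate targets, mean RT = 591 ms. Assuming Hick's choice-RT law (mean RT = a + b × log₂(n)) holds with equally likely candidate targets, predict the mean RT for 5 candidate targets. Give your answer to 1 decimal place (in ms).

With log₂ n on the abscissa the relation is linear; from the two conditions:
  b = (591 − 477) / (log₂ 12 − log₂ 6) = 114 / (3.5850 − 2.5850) = 114.000 ms/bit
  a = 477 − 114.000 × 2.5850 = 182.314 ms
Then RT(5) = 182.314 + 114.000 × log₂ 5 = 182.314 + 114.000 × 2.3219 ≈ 447.014 ms.

447.0 ms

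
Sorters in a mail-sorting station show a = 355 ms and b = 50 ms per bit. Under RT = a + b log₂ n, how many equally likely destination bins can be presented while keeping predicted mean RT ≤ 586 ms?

24

Set 355 + 50·log₂ n ≤ 586 → log₂ n ≤ (586 − 355)/50 = 4.6200.
So n ≤ 2^4.6200 = 24.590; the largest integer n is 24.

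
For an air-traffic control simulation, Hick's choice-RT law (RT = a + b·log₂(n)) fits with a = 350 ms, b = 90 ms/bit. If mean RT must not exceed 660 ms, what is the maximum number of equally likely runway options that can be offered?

Set 350 + 90·log₂ n ≤ 660 → log₂ n ≤ (660 − 350)/90 = 3.4444.
So n ≤ 2^3.4444 = 10.886; the largest integer n is 10.

10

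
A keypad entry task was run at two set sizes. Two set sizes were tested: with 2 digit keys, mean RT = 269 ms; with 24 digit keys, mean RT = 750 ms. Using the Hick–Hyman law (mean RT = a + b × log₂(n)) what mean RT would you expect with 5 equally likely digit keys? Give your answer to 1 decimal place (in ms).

Solve the two-equation system in a and b:
  b = (750 − 269) / (log₂ 24 − log₂ 2) = 481 / (4.5850 − 1) = 134.172 ms/bit
  a = 269 − 134.172 × 1 = 134.828 ms
Then RT(5) = 134.828 + 134.172 × log₂ 5 = 134.828 + 134.172 × 2.3219 ≈ 446.365 ms.

446.4 ms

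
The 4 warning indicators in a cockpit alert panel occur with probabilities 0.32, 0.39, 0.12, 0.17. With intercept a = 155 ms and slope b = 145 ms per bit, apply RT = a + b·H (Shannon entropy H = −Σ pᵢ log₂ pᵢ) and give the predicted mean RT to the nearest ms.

424 ms

H = 0.32·log₂(1/0.32) + 0.39·log₂(1/0.39) + 0.12·log₂(1/0.12) + 0.17·log₂(1/0.17) = 1.8575 bits.
RT = 155 + 145 × 1.8575 = 424.34 ms.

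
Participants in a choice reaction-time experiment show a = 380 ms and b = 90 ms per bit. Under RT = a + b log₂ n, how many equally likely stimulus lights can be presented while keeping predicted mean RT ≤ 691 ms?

Set 380 + 90·log₂ n ≤ 691 → log₂ n ≤ (691 − 380)/90 = 3.4556.
So n ≤ 2^3.4556 = 10.970; the largest integer n is 10.

10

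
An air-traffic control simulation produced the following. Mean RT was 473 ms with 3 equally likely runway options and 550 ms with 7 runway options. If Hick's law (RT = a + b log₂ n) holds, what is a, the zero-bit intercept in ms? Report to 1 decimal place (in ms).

Slope: b = (550 − 473) / (log₂ 7 − log₂ 3) = 77/1.2224 = 62.991 ms/bit.
a = RT₁ − b·log₂ n₁ = 473 − 62.991 × 1.5850 = 373.161 ms.

373.2 ms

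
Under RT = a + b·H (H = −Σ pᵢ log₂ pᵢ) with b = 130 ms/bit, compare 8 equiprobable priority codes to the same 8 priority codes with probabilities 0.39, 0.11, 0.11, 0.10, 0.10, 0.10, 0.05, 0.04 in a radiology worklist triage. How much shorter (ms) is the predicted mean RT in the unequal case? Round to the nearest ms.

48 ms

Equiprobable entropy H₀ = log₂ 8 = 3.0000 bits.
Skewed entropy H = −Σ pᵢ log₂ pᵢ = 2.6288 bits.
ΔRT = b·(H₀ − H) = 130 × 0.3712 = 48.26 ms.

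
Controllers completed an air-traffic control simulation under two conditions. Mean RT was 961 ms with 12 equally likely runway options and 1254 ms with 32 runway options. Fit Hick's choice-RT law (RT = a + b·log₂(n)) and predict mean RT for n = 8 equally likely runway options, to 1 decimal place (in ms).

839.9 ms

Solve the two-equation system in a and b:
  b = (1254 − 961) / (log₂ 32 − log₂ 12) = 293 / (5 − 3.5850) = 207.062 ms/bit
  a = 961 − 207.062 × 3.5850 = 218.692 ms
Then RT(8) = 218.692 + 207.062 × log₂ 8 = 218.692 + 207.062 × 3 ≈ 839.877 ms.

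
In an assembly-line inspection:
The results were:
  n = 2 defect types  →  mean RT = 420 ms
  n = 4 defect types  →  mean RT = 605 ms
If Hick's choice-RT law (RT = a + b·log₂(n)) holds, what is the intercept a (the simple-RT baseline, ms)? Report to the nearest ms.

235 ms

b = (RT₂ − RT₁)/(log₂ n₂ − log₂ n₁) = (605 − 420)/(2 − 1) = 185 ms/bit.
Intercept: a = 420 − 185·log₂(2) = 235.000 ms.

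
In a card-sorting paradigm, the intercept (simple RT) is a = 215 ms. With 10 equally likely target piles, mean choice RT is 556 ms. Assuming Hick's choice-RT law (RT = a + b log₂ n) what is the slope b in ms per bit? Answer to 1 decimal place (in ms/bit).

b = (556 − 215) / log₂(10) = 341 / 3.3219 = 102.651 ms/bit.

102.7 ms/bit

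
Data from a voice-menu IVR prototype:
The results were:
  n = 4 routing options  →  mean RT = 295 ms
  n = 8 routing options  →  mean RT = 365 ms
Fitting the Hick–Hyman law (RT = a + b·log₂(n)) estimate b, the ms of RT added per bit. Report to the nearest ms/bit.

b = (RT₂ − RT₁)/(log₂ n₂ − log₂ n₁) = (365 − 295)/(3 − 2) = 70 ms/bit.

70 ms/bit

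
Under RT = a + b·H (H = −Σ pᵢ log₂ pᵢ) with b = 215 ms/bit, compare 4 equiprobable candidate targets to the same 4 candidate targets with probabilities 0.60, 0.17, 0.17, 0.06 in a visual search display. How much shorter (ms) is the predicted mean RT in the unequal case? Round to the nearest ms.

96 ms

The RT saving is b·ΔH. Equiprobable H₀ = log₂(4) = 2.0000 bits; with the given probabilities H = 1.5549 bits.
b·(H₀ − H) = 215 × (2.0000 − 1.5549) = 95.70 ms.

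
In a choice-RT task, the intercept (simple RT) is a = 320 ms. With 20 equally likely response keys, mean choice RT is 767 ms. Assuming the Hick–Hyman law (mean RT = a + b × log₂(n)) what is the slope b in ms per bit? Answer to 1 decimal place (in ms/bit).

103.4 ms/bit

b = (767 − 320) / log₂(20) = 447 / 4.3219 = 103.426 ms/bit.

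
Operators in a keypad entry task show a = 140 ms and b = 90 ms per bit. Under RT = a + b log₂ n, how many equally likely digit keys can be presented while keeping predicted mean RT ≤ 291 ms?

90·log₂ n ≤ 291 − 140 = 151, giving log₂ n ≤ 1.6778 and n ≤ 3.199. The largest whole number is 3.

3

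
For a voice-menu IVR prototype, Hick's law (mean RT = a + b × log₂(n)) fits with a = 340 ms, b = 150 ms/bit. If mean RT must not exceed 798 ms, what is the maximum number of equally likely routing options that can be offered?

Information budget: (798 − 340)/150 = 3.0533 bits, so n ≤ 2^3.0533 = 8.301 → at most 8.

8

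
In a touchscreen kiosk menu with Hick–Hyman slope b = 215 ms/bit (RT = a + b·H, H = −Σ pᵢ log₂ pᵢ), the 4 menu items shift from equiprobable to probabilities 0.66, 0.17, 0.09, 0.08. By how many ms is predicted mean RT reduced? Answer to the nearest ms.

122 ms

Equiprobable entropy H₀ = log₂ 4 = 2.0000 bits.
Skewed entropy H = −Σ pᵢ log₂ pᵢ = 1.4344 bits.
ΔRT = b·(H₀ − H) = 215 × 0.5656 = 121.61 ms.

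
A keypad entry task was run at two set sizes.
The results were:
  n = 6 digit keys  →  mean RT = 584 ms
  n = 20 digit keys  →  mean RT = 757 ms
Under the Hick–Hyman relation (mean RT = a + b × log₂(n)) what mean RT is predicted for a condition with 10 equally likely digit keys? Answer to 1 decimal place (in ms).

657.4 ms

With log₂ n on the abscissa the relation is linear; from the two conditions:
  b = (757 − 584) / (log₂ 20 − log₂ 6) = 173 / (4.3219 − 2.5850) = 99.599 ms/bit
  a = 584 − 99.599 × 2.5850 = 326.540 ms
Then RT(10) = 326.540 + 99.599 × log₂ 10 = 326.540 + 99.599 × 3.3219 ≈ 657.401 ms.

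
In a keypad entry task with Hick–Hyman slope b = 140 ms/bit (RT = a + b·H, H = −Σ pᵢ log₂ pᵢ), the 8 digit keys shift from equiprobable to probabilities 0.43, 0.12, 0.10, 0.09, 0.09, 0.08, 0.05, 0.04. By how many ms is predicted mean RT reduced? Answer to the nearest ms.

Equiprobable entropy H₀ = log₂ 8 = 3.0000 bits.
Skewed entropy H = −Σ pᵢ log₂ pᵢ = 2.5415 bits.
ΔRT = b·(H₀ − H) = 140 × 0.4585 = 64.19 ms.

64 ms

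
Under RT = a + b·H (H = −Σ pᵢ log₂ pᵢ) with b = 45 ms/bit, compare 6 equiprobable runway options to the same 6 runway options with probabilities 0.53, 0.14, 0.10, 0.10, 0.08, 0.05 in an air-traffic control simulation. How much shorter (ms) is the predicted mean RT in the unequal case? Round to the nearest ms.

The RT saving is b·ΔH. Equiprobable H₀ = log₂(6) = 2.5850 bits; with the given probabilities H = 2.0545 bits.
b·(H₀ − H) = 45 × (2.5850 − 2.0545) = 23.87 ms.

24 ms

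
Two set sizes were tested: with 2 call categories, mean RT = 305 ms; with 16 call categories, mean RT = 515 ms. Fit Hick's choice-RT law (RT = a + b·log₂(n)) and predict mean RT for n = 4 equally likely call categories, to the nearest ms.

375 ms

Solve the two-equation system in a and b:
  b = (515 − 305) / (log₂ 16 − log₂ 2) = 210 / (4 − 1) = 70 ms/bit
  a = 305 − 70 × 1 = 235 ms
Then RT(4) = 235 + 70 × log₂ 4 = 235 + 70 × 2 ≈ 375.000 ms.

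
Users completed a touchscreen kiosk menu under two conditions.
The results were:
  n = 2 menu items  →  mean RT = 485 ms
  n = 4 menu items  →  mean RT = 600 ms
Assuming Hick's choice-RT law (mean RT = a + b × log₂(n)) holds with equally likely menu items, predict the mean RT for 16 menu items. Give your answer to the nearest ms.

830 ms

RT is linear in log₂ n, so two points fix the line:
  b = (600 − 485) / (log₂ 4 − log₂ 2) = 115 / (2 − 1) = 115 ms/bit
  a = 485 − 115 × 1 = 370 ms
Then RT(16) = 370 + 115 × log₂ 16 = 370 + 115 × 4 ≈ 830.000 ms.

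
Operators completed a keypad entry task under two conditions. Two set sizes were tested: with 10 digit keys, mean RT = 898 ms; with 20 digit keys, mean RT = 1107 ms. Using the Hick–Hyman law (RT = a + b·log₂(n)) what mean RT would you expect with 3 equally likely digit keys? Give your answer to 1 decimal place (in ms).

535.0 ms

Fit slope and intercept:
  b = (1107 − 898) / (log₂ 20 − log₂ 10) = 209 / (4.3219 − 3.3219) = 209.000 ms/bit
  a = 898 − 209.000 × 3.3219 = 203.717 ms
Then RT(3) = 203.717 + 209.000 × log₂ 3 = 203.717 + 209.000 × 1.5850 ≈ 534.974 ms.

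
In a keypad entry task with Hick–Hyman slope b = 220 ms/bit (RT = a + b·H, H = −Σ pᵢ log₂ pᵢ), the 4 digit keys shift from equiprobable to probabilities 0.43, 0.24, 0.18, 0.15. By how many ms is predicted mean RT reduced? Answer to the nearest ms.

28 ms

Equiprobable entropy H₀ = log₂ 4 = 2.0000 bits.
Skewed entropy H = −Σ pᵢ log₂ pᵢ = 1.8736 bits.
ΔRT = b·(H₀ − H) = 220 × 0.1264 = 27.82 ms.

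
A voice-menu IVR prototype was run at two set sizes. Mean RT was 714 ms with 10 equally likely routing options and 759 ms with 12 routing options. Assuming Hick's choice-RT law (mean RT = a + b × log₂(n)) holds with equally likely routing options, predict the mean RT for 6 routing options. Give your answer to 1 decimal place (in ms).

587.9 ms

Solve the two-equation system in a and b:
  b = (759 − 714) / (log₂ 12 − log₂ 10) = 45 / (3.5850 − 3.3219) = 171.080 ms/bit
  a = 714 − 171.080 × 3.3219 = 145.684 ms
Then RT(6) = 145.684 + 171.080 × log₂ 6 = 145.684 + 171.080 × 2.5850 ≈ 587.920 ms.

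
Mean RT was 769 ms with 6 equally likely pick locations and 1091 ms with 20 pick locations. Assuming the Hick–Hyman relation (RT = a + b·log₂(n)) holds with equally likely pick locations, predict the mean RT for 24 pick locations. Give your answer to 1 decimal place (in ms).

Solve the two-equation system in a and b:
  b = (1091 − 769) / (log₂ 20 − log₂ 6) = 322 / (4.3219 − 2.5850) = 185.381 ms/bit
  a = 769 − 185.381 × 2.5850 = 289.798 ms
Then RT(24) = 289.798 + 185.381 × log₂ 24 = 289.798 + 185.381 × 4.5850 ≈ 1139.762 ms.

1139.8 ms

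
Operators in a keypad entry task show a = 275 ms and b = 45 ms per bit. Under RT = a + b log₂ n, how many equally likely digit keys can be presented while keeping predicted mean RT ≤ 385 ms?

5

45·log₂ n ≤ 385 − 275 = 110, giving log₂ n ≤ 2.4444 and n ≤ 5.443. The largest whole number is 5.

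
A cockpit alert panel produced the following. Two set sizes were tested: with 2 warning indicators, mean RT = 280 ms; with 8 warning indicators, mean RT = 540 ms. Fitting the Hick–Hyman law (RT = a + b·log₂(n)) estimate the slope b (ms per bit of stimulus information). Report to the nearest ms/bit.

The slope on a log₂ axis is (540 − 280) / (3 − 1) = 130 ms/bit.

130 ms/bit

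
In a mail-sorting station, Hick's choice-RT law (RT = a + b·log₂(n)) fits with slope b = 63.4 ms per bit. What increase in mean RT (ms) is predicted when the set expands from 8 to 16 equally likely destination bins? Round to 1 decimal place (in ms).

63.4 ms

Only the slope matters, since a is common to both: ΔRT = b·log₂(n₂/n₁).
log₂(16) − log₂(8) = log₂(16/8) = log₂(2) = 1.
ΔRT = 63.4 × 1.0000 = 63.400 ms.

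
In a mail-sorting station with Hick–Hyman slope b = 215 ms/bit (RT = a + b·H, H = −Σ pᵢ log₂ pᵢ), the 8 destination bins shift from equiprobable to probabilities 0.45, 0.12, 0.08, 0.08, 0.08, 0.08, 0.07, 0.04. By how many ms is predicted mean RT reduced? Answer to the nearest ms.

Equiprobable entropy H₀ = log₂ 8 = 3.0000 bits.
Skewed entropy H = −Σ pᵢ log₂ pᵢ = 2.5058 bits.
ΔRT = b·(H₀ − H) = 215 × 0.4942 = 106.25 ms.

106 ms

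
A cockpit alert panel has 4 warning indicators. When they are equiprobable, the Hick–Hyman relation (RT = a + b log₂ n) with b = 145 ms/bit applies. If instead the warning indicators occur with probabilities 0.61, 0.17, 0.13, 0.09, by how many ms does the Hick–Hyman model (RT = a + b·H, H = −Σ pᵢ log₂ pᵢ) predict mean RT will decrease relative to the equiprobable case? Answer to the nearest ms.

The RT saving is b·ΔH. Equiprobable H₀ = log₂(4) = 2.0000 bits; with the given probabilities H = 1.5649 bits.
b·(H₀ − H) = 145 × (2.0000 − 1.5649) = 63.09 ms.

63 ms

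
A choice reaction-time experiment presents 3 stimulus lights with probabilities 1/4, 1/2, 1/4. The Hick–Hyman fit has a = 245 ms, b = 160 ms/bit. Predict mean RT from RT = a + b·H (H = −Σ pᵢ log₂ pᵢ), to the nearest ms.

Each term −pᵢ log₂ pᵢ: 0.25·2 + 0.5·1 + 0.25·2; summed, H = 1.500 bits.
Mean RT = a + bH = 245 + 160·1.500 = 485.00 ms.

485 ms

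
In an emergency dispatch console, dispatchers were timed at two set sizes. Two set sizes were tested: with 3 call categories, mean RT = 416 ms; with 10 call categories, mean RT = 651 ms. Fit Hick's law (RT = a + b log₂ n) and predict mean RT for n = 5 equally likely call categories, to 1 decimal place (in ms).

515.7 ms

RT is linear in log₂ n, so two points fix the line:
  b = (651 − 416) / (log₂ 10 − log₂ 3) = 235 / (3.3219 − 1.5850) = 135.293 ms/bit
  a = 416 − 135.293 × 1.5850 = 201.565 ms
Then RT(5) = 201.565 + 135.293 × log₂ 5 = 201.565 + 135.293 × 2.3219 ≈ 515.707 ms.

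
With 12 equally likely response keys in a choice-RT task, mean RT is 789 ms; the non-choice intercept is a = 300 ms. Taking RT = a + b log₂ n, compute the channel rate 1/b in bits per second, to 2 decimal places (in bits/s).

b = (789 − 300)/log₂ 12 = 489/3.5850 = 136.403 ms per bit = 0.13640 s/bit; the reciprocal is 7.331 bits/s.

7.33 bits/s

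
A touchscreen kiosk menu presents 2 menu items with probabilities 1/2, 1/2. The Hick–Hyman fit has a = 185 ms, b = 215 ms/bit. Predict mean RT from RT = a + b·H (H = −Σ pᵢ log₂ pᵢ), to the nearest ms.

400 ms

H = −Σ pᵢ log₂ pᵢ = 0.5·1 + 0.5·1 = 1.000 bits.
RT = 185 + 215 × 1.000 = 400.00 ms.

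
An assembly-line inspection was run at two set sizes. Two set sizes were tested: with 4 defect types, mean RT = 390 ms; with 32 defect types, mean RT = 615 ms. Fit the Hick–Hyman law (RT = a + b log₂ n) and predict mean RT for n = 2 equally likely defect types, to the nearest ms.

315 ms

Solve the two-equation system in a and b:
  b = (615 − 390) / (log₂ 32 − log₂ 4) = 225 / (5 − 2) = 75 ms/bit
  a = 390 − 75 × 2 = 240 ms
Then RT(2) = 240 + 75 × log₂ 2 = 240 + 75 × 1 ≈ 315.000 ms.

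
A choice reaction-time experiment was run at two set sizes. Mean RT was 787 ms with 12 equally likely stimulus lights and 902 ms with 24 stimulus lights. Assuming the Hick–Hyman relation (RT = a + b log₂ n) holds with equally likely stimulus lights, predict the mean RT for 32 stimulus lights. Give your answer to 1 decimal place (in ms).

949.7 ms

Fit slope and intercept:
  b = (902 − 787) / (log₂ 24 − log₂ 12) = 115 / (4.5850 − 3.5850) = 115.000 ms/bit
  a = 787 − 115.000 × 3.5850 = 374.729 ms
Then RT(32) = 374.729 + 115.000 × log₂ 32 = 374.729 + 115.000 × 5 ≈ 949.729 ms.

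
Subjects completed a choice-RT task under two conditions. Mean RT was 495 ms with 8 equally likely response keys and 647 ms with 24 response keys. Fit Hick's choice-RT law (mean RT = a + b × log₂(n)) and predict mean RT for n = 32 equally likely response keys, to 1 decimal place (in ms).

686.8 ms

Fit slope and intercept:
  b = (647 − 495) / (log₂ 24 − log₂ 8) = 152 / (4.5850 − 3) = 95.901 ms/bit
  a = 495 − 95.901 × 3 = 207.296 ms
Then RT(32) = 207.296 + 95.901 × log₂ 32 = 207.296 + 95.901 × 5 ≈ 686.803 ms.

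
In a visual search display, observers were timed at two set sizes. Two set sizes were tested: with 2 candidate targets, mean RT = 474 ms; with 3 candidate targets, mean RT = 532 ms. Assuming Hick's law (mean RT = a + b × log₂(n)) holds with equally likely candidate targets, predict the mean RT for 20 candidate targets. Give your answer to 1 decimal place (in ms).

803.4 ms

With log₂ n on the abscissa the relation is linear; from the two conditions:
  b = (532 − 474) / (log₂ 3 − log₂ 2) = 58 / (1.5850 − 1) = 99.152 ms/bit
  a = 474 − 99.152 × 1 = 374.848 ms
Then RT(20) = 374.848 + 99.152 × log₂ 20 = 374.848 + 99.152 × 4.3219 ≈ 803.375 ms.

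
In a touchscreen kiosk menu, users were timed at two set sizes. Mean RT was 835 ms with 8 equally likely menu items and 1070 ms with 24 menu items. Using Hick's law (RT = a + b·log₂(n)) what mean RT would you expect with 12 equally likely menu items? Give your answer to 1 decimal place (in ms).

921.7 ms

Solve the two-equation system in a and b:
  b = (1070 − 835) / (log₂ 24 − log₂ 8) = 235 / (4.5850 − 3) = 148.268 ms/bit
  a = 835 − 148.268 × 3 = 390.195 ms
Then RT(12) = 390.195 + 148.268 × log₂ 12 = 390.195 + 148.268 × 3.5850 ≈ 921.732 ms.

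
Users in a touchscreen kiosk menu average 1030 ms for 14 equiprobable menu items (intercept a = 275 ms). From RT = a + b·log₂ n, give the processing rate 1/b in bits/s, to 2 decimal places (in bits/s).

Choice component = 1030 − 275 = 755 ms over log₂(14) = 3.8074 bits.
b = 755 / 3.8074 = 198.300 ms/bit, so 1/b = 5.043 bits/s.

5.04 bits/s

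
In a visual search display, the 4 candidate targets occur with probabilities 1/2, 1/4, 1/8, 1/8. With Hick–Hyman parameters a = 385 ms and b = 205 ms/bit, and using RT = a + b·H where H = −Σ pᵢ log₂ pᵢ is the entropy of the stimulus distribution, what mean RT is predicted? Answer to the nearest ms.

744 ms

H = −Σ pᵢ log₂ pᵢ = 0.5·1 + 0.25·2 + 0.125·3 + 0.125·3 = 1.750 bits.
RT = 385 + 205 × 1.750 = 743.75 ms.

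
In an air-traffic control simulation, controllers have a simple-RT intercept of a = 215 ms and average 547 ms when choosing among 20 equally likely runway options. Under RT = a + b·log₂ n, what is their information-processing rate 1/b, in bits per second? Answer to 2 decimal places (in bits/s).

Choice component = 547 − 215 = 332 ms over log₂(20) = 4.3219 bits.
b = 332 / 4.3219 = 76.818 ms/bit, so 1/b = 13.018 bits/s.

13.02 bits/s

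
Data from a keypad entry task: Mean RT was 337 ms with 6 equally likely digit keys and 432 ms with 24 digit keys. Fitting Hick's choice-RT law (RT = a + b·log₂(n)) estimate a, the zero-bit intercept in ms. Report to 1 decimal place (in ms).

Slope: b = (432 − 337) / (log₂ 24 − log₂ 6) = 95/2.0000 = 47.500 ms/bit.
a = RT₁ − b·log₂ n₁ = 337 − 47.500 × 2.5850 = 214.214 ms.

214.2 ms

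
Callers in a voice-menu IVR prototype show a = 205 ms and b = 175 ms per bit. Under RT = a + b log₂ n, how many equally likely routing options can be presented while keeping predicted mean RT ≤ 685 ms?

6

Set 205 + 175·log₂ n ≤ 685 → log₂ n ≤ (685 − 205)/175 = 2.7429.
So n ≤ 2^2.7429 = 6.694; the largest integer n is 6.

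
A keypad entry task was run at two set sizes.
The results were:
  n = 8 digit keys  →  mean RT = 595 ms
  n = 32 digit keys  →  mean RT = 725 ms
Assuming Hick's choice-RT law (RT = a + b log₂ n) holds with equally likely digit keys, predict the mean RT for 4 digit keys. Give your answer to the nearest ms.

RT is linear in log₂ n, so two points fix the line:
  b = (725 − 595) / (log₂ 32 − log₂ 8) = 130 / (5 − 3) = 65 ms/bit
  a = 595 − 65 × 3 = 400 ms
Then RT(4) = 400 + 65 × log₂ 4 = 400 + 65 × 2 ≈ 530.000 ms.

530 ms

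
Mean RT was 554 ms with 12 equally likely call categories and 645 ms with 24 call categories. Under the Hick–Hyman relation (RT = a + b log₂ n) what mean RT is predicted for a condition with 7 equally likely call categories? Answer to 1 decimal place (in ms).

483.2 ms

Fit slope and intercept:
  b = (645 − 554) / (log₂ 24 − log₂ 12) = 91 / (4.5850 − 3.5850) = 91.000 ms/bit
  a = 554 − 91.000 × 3.5850 = 227.768 ms
Then RT(7) = 227.768 + 91.000 × log₂ 7 = 227.768 + 91.000 × 2.8074 ≈ 483.238 ms.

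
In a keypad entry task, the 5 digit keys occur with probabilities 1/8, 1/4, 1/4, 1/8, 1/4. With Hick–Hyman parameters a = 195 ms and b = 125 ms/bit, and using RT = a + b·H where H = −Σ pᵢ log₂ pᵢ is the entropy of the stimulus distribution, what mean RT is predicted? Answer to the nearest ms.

H = −Σ pᵢ log₂ pᵢ = 0.125·3 + 0.25·2 + 0.25·2 + 0.125·3 + 0.25·2 = 2.250 bits.
RT = 195 + 125 × 2.250 = 476.25 ms.

476 ms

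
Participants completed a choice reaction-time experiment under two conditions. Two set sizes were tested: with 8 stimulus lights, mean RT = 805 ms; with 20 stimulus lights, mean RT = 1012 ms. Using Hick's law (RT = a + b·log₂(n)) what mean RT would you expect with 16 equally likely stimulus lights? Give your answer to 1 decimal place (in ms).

961.6 ms

Fit slope and intercept:
  b = (1012 − 805) / (log₂ 20 − log₂ 8) = 207 / (4.3219 − 3) = 156.589 ms/bit
  a = 805 − 156.589 × 3 = 335.232 ms
Then RT(16) = 335.232 + 156.589 × log₂ 16 = 335.232 + 156.589 × 4 ≈ 961.589 ms.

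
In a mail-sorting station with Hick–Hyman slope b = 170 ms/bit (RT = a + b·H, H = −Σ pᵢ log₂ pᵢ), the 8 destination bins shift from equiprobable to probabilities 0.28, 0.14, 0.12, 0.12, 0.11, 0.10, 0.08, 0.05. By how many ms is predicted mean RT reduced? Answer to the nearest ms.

Equiprobable entropy H₀ = log₂ 8 = 3.0000 bits.
Skewed entropy H = −Σ pᵢ log₂ pᵢ = 2.8355 bits.
ΔRT = b·(H₀ − H) = 170 × 0.1645 = 27.96 ms.

28 ms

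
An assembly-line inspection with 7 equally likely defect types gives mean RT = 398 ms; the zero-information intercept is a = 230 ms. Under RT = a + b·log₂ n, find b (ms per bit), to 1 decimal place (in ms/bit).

log₂(7) = 2.8074 bits.
b = (RT − a)/log₂ n = (398 − 230) / 2.8074 = 59.843 ms/bit.

59.8 ms/bit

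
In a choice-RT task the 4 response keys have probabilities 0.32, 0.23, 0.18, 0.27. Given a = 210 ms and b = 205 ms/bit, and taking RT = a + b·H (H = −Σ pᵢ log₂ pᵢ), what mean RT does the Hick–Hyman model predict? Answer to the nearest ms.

Entropy contributions −pᵢ log₂ pᵢ: 0.5260, 0.4877, 0.4453, 0.5100; sum H = 1.9690 bits.
RT = a + bH = 210 + 205·1.9690 = 613.65 ms.

614 ms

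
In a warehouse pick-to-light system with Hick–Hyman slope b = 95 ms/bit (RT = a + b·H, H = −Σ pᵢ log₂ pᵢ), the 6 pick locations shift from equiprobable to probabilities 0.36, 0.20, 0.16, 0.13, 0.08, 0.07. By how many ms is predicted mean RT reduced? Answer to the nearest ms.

Equiprobable entropy H₀ = log₂ 6 = 2.5850 bits.
Skewed entropy H = −Σ pᵢ log₂ pᵢ = 2.3607 bits.
ΔRT = b·(H₀ − H) = 95 × 0.2242 = 21.30 ms.

21 ms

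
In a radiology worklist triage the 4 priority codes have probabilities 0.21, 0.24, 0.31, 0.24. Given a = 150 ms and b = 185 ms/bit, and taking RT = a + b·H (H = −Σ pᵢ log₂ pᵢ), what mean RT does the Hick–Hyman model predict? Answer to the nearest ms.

517 ms

H = 0.21·log₂(1/0.21) + 0.24·log₂(1/0.24) + 0.31·log₂(1/0.31) + 0.24·log₂(1/0.24) = 1.9849 bits.
RT = 150 + 185 × 1.9849 = 517.20 ms.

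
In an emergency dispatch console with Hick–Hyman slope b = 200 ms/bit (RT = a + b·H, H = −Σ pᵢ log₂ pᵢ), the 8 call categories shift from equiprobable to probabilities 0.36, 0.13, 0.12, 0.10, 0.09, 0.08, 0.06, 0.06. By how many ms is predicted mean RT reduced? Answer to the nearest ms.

The RT saving is b·ΔH. Equiprobable H₀ = log₂(8) = 3.0000 bits; with the given probabilities H = 2.7037 bits.
b·(H₀ − H) = 200 × (3.0000 − 2.7037) = 59.25 ms.

59 ms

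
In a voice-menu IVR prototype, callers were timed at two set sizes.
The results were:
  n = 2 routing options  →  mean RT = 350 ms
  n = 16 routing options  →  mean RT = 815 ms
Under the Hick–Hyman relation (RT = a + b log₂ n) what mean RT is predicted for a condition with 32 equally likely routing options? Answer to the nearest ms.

Solve the two-equation system in a and b:
  b = (815 − 350) / (log₂ 16 − log₂ 2) = 465 / (4 − 1) = 155 ms/bit
  a = 350 − 155 × 1 = 195 ms
Then RT(32) = 195 + 155 × log₂ 32 = 195 + 155 × 5 ≈ 970.000 ms.

970 ms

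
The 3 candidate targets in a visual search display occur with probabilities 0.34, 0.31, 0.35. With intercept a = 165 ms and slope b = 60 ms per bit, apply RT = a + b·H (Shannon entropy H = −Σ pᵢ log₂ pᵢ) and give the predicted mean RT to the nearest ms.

260 ms

Entropy contributions −pᵢ log₂ pᵢ: 0.5292, 0.5238, 0.5301; sum H = 1.5831 bits.
RT = a + bH = 165 + 60·1.5831 = 259.98 ms.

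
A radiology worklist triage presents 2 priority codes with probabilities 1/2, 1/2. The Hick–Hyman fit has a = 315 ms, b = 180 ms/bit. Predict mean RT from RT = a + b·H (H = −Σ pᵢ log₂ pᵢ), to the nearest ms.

Each term −pᵢ log₂ pᵢ: 0.5·1 + 0.5·1; summed, H = 1.000 bits.
Mean RT = a + bH = 315 + 180·1.000 = 495.00 ms.

495 ms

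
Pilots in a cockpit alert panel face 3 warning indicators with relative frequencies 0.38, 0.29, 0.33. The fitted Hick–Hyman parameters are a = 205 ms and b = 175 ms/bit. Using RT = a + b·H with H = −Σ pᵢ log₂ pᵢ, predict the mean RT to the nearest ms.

481 ms

H = 0.38·log₂(1/0.38) + 0.29·log₂(1/0.29) + 0.33·log₂(1/0.33) = 1.5762 bits.
RT = 205 + 175 × 1.5762 = 480.83 ms.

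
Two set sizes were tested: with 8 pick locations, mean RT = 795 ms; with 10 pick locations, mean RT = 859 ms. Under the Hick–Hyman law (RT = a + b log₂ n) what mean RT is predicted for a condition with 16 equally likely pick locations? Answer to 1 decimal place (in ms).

993.8 ms

RT is linear in log₂ n, so two points fix the line:
  b = (859 − 795) / (log₂ 10 − log₂ 8) = 64 / (3.3219 − 3) = 198.802 ms/bit
  a = 795 − 198.802 × 3 = 198.594 ms
Then RT(16) = 198.594 + 198.802 × log₂ 16 = 198.594 + 198.802 × 4 ≈ 993.802 ms.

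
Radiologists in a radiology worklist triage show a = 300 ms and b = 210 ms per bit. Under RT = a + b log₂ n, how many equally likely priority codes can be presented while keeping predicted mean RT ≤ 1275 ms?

210·log₂ n ≤ 1275 − 300 = 975, giving log₂ n ≤ 4.6429 and n ≤ 24.983. The largest whole number is 24.

24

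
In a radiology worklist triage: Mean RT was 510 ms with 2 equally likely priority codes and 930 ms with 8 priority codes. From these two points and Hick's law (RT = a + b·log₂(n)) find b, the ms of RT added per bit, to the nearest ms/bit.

Slope: b = (930 − 510) / (log₂ 8 − log₂ 2) = 420/2.0000 = 210 ms/bit.

210 ms/bit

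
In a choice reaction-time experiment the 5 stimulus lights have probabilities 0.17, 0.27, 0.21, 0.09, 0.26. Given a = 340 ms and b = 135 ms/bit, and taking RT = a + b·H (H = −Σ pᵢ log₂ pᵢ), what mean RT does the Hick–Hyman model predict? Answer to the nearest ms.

642 ms

H = 0.17·log₂(1/0.17) + 0.27·log₂(1/0.27) + 0.21·log₂(1/0.21) + 0.09·log₂(1/0.09) + 0.26·log₂(1/0.26) = 2.2354 bits.
RT = 340 + 135 × 2.2354 = 641.78 ms.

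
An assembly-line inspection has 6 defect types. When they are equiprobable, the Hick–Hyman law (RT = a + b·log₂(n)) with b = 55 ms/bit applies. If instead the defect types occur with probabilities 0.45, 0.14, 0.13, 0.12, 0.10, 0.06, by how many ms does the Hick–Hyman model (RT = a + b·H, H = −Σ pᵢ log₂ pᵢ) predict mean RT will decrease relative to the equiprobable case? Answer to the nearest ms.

19 ms

The RT saving is b·ΔH. Equiprobable H₀ = log₂(6) = 2.5850 bits; with the given probabilities H = 2.2409 bits.
b·(H₀ − H) = 55 × (2.5850 − 2.2409) = 18.92 ms.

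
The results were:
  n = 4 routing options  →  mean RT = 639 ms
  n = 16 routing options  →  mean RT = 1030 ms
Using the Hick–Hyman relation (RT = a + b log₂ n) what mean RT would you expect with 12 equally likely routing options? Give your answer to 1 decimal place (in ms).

948.9 ms

With log₂ n on the abscissa the relation is linear; from the two conditions:
  b = (1030 − 639) / (log₂ 16 − log₂ 4) = 391 / (4 − 2) = 195.500 ms/bit
  a = 639 − 195.500 × 2 = 248.000 ms
Then RT(12) = 248.000 + 195.500 × log₂ 12 = 248.000 + 195.500 × 3.5850 ≈ 948.860 ms.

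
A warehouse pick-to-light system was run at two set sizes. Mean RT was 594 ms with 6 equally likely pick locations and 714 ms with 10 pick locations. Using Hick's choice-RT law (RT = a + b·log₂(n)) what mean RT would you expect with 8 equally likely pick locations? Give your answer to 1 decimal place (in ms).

Solve the two-equation system in a and b:
  b = (714 − 594) / (log₂ 10 − log₂ 6) = 120 / (3.3219 − 2.5850) = 162.830 ms/bit
  a = 594 − 162.830 × 2.5850 = 173.091 ms
Then RT(8) = 173.091 + 162.830 × log₂ 8 = 173.091 + 162.830 × 3 ≈ 661.580 ms.

661.6 ms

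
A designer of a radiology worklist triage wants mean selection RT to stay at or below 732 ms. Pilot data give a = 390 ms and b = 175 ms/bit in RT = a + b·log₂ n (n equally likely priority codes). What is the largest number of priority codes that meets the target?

3

Information budget: (732 − 390)/175 = 1.9543 bits, so n ≤ 2^1.9543 = 3.875 → at most 3.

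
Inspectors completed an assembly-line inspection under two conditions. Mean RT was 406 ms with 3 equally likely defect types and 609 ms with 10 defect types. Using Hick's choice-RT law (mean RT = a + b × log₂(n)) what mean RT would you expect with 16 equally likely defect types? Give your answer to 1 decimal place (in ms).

Solve the two-equation system in a and b:
  b = (609 − 406) / (log₂ 10 − log₂ 3) = 203 / (3.3219 − 1.5850) = 116.870 ms/bit
  a = 406 − 116.870 × 1.5850 = 220.765 ms
Then RT(16) = 220.765 + 116.870 × log₂ 16 = 220.765 + 116.870 × 4 ≈ 688.247 ms.

688.2 ms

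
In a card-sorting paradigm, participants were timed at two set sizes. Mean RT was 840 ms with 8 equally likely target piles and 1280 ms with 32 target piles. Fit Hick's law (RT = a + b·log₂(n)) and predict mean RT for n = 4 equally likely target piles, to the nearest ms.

Solve the two-equation system in a and b:
  b = (1280 − 840) / (log₂ 32 − log₂ 8) = 440 / (5 − 3) = 220 ms/bit
  a = 840 − 220 × 3 = 180 ms
Then RT(4) = 180 + 220 × log₂ 4 = 180 + 220 × 2 ≈ 620.000 ms.

620 ms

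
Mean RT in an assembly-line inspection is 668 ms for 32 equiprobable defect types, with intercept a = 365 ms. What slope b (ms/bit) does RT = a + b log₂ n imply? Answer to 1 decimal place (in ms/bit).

60.6 ms/bit

32 alternatives carry log₂ 32 = 5 bits; the choice cost is 668 − 365 = 303 ms, so b = 303/5 = 60.600 ms/bit.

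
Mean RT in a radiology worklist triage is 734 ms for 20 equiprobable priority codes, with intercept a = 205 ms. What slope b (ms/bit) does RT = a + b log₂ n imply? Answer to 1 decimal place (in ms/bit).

20 alternatives carry log₂ 20 = 4.3219 bits; the choice cost is 734 − 205 = 529 ms, so b = 529/4.3219 = 122.399 ms/bit.

122.4 ms/bit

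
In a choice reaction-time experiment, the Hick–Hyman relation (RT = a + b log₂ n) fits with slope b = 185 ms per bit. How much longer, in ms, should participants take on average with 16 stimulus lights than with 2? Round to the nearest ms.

555 ms

The intercept a cancels: ΔRT = b·(log₂ n₂ − log₂ n₁) = b·log₂(n₂/n₁).
log₂(16) − log₂(2) = log₂(16/2) = log₂(8) = 3.
ΔRT = 185 × 3.0000 = 555.000 ms.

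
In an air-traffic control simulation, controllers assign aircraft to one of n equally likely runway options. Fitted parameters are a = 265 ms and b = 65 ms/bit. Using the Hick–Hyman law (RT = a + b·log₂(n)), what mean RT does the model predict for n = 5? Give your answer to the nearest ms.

416 ms

log₂(5) = 2.3219 bits, so RT = 265 + 65 × 2.3219 ≈ 415.925 ms.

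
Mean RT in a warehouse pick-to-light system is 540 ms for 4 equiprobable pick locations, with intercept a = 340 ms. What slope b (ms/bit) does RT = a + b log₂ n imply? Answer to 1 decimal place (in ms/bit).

b = (540 − 340) / log₂(4) = 200 / 2 = 100.000 ms/bit.

100.0 ms/bit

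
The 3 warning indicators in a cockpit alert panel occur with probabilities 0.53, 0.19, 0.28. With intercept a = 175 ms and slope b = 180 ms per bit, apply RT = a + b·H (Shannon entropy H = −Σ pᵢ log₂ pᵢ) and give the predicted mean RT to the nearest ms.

437 ms

H = 0.53·log₂(1/0.53) + 0.19·log₂(1/0.19) + 0.28·log₂(1/0.28) = 1.4549 bits.
RT = 175 + 180 × 1.4549 = 436.88 ms.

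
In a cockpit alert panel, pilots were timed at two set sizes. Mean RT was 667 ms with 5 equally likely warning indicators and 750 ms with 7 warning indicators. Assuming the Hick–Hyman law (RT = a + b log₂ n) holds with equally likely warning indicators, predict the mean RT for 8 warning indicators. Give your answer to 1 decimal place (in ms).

Solve the two-equation system in a and b:
  b = (750 − 667) / (log₂ 7 − log₂ 5) = 83 / (2.8074 − 2.3219) = 170.984 ms/bit
  a = 667 − 170.984 × 2.3219 = 269.989 ms
Then RT(8) = 269.989 + 170.984 × log₂ 8 = 269.989 + 170.984 × 3 ≈ 782.939 ms.

782.9 ms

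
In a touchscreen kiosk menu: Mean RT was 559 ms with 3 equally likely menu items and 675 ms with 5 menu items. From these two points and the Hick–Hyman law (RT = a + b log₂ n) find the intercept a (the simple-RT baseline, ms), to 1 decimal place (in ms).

309.5 ms

Slope: b = (675 − 559) / (log₂ 5 − log₂ 3) = 116/0.7370 = 157.402 ms/bit.
Intercept: a = 559 − 157.402·log₂(3) = 309.523 ms.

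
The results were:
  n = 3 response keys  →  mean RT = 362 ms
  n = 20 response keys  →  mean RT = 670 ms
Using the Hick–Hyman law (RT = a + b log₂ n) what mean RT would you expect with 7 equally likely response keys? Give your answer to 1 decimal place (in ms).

Fit slope and intercept:
  b = (670 − 362) / (log₂ 20 − log₂ 3) = 308 / (4.3219 − 1.5850) = 112.533 ms/bit
  a = 362 − 112.533 × 1.5850 = 183.639 ms
Then RT(7) = 183.639 + 112.533 × log₂ 7 = 183.639 + 112.533 × 2.8074 ≈ 499.560 ms.

499.6 ms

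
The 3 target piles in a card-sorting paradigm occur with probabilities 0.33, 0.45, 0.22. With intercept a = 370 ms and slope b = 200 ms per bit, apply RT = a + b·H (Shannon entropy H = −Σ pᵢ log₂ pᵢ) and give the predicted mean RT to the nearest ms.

675 ms

Entropy contributions −pᵢ log₂ pᵢ: 0.5278, 0.5184, 0.4806; sum H = 1.5268 bits.
RT = a + bH = 370 + 200·1.5268 = 675.36 ms.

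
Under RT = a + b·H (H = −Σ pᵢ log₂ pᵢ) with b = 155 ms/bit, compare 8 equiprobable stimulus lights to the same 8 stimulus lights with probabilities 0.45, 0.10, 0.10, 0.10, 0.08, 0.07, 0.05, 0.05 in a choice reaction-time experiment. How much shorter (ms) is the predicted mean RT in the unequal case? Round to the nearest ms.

Equiprobable entropy H₀ = log₂ 8 = 3.0000 bits.
Skewed entropy H = −Σ pᵢ log₂ pᵢ = 2.5072 bits.
ΔRT = b·(H₀ − H) = 155 × 0.4928 = 76.38 ms.

76 ms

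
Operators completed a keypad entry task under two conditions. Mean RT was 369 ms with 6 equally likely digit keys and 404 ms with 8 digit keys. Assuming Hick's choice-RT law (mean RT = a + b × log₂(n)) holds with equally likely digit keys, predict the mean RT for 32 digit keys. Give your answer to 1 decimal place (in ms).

RT is linear in log₂ n, so two points fix the line:
  b = (404 − 369) / (log₂ 8 − log₂ 6) = 35 / (3 − 2.5850) = 84.330 ms/bit
  a = 369 − 84.330 × 2.5850 = 151.011 ms
Then RT(32) = 151.011 + 84.330 × log₂ 32 = 151.011 + 84.330 × 5 ≈ 572.659 ms.

572.7 ms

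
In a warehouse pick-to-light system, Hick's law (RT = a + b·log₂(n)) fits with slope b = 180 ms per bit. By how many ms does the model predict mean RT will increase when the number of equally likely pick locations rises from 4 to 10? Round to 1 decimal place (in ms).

The intercept a cancels: ΔRT = b·(log₂ n₂ − log₂ n₁) = b·log₂(n₂/n₁).
log₂(10) − log₂(4) = 3.3219 − 2 = 1.3219.
ΔRT = 180 × 1.3219 = 237.947 ms.

237.9 ms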